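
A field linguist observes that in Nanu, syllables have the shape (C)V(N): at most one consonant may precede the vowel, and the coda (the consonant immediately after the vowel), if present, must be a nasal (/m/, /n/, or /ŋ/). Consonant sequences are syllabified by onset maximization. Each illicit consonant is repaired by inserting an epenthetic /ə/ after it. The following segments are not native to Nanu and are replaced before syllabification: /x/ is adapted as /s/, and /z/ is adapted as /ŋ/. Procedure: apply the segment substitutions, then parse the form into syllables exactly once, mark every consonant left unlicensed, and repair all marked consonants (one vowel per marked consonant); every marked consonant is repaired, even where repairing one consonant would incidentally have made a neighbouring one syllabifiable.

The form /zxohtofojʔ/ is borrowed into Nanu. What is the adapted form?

ŋəsohətofojəʔə

Substitution: /z/ → /ŋ/, /x/ → /s/, giving /ŋsohtofojʔ/.
The consonants /ŋ/, /h/, /j/, /ʔ/ cannot be parsed into a legal (C)V(N) syllable (only a nasal (/m/, /n/, or /ŋ/) is licensed in coda position; onsets are limited to one consonant).
Each unlicensed consonant becomes the onset of a new syllable: /ŋ/ → /ŋə/, /h/ → /hə/, /j/ → /jə/, /ʔ/ → /ʔə/.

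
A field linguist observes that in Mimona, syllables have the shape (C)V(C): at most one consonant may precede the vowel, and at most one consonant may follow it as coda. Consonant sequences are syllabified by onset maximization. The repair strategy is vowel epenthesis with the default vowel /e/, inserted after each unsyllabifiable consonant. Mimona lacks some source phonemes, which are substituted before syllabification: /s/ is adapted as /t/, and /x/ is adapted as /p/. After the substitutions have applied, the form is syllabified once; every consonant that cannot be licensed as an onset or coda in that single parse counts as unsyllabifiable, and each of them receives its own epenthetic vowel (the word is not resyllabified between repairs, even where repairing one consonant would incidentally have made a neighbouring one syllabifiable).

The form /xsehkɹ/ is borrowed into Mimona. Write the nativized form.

Substitution: /x/ → /p/, /s/ → /t/, giving /ptehkɹ/.
Under (C)V(C), the unsyllabifiable consonants are /p/, /k/, /ɹ/ (at most one coda consonant is licensed; onsets are limited to one consonant).
Each unlicensed consonant becomes the onset of a new syllable: /p/ → /pe/, /k/ → /ke/, /ɹ/ → /ɹe/.

petehkeɹe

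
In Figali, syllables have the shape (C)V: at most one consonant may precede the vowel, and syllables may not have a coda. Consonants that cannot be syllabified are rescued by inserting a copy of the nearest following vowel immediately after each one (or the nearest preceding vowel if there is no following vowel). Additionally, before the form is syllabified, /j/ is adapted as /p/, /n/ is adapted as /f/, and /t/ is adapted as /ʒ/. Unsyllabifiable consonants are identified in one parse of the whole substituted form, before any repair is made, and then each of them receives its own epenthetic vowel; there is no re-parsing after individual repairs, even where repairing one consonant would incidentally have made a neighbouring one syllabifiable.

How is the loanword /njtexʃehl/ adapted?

fepeʒexeʃehele

Substitution: /n/ → /f/, /j/ → /p/, /t/ → /ʒ/, giving /fpʒexʃehl/.
Under (C)V, the unsyllabifiable consonants are /f/, /p/, /x/, /h/, /l/ (no codas are permitted; onsets are limited to one consonant).
Epenthesis after each stranded consonant: /f/ → /fe/, /p/ → /pe/, /x/ → /xe/, /h/ → /he/, /l/ → /le/.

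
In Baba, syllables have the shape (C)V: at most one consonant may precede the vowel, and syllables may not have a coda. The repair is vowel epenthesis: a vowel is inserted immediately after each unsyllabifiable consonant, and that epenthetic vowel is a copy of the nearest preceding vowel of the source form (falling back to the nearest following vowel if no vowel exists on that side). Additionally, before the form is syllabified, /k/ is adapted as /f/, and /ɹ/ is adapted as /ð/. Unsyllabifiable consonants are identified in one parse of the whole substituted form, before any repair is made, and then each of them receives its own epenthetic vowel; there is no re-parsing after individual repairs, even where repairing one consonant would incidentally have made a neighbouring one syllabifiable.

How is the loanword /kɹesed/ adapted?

Substitution: /k/ → /f/, /ɹ/ → /ð/, giving /fðesed/.
The consonants /f/, /d/ cannot be parsed into a legal (C)V syllable (no codas are permitted; onsets are limited to one consonant).
Each unlicensed consonant becomes the onset of a new syllable: /f/ → /fe/, /d/ → /de/.

feðesede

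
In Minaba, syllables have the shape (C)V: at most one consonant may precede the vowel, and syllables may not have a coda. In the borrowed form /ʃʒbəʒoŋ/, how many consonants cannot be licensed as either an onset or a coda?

The consonants /ʃ/, /ʒ/, /ŋ/ cannot be parsed into a legal (C)V syllable (no codas are permitted; onsets are limited to one consonant).

3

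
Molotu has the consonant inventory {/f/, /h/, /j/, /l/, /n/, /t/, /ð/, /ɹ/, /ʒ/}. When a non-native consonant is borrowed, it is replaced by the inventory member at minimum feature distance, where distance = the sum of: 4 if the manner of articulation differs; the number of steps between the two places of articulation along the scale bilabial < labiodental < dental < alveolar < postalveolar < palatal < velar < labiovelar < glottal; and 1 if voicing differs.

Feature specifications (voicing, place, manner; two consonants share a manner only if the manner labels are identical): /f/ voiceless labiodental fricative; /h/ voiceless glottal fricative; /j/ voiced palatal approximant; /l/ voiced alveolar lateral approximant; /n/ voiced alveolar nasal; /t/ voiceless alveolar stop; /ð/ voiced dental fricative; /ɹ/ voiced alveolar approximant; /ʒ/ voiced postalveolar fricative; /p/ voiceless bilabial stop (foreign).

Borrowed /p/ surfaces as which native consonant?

t

/t/ is closest: same manner (stop), place distance 3 (bilabial→alveolar), same voicing; total 3. Next closest is /f/ at distance 5.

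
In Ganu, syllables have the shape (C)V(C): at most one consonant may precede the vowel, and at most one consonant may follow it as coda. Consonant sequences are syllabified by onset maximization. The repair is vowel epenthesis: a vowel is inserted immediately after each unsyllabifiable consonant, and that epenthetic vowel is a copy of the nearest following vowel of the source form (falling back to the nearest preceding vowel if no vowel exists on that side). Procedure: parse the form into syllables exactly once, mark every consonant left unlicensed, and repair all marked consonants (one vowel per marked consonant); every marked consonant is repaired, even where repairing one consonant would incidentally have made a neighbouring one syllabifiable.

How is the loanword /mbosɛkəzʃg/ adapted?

mobosɛkəzʃəgə

The consonants /m/, /ʃ/, /g/ cannot be parsed into a legal (C)V(C) syllable (at most one coda consonant is licensed; onsets are limited to one consonant).
Each unlicensed consonant becomes the onset of a new syllable: /m/ → /mo/, /ʃ/ → /ʃə/, /g/ → /gə/.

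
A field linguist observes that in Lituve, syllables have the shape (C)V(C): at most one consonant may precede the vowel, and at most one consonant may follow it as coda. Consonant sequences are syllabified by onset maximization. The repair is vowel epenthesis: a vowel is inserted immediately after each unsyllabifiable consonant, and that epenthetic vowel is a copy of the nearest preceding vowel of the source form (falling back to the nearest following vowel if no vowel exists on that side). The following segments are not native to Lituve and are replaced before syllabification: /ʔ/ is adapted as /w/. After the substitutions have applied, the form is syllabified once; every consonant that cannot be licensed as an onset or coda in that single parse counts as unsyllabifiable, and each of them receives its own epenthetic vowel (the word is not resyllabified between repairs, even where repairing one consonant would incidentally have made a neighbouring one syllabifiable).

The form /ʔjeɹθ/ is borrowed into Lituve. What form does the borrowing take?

Substitution: /ʔ/ → /w/, giving /wjeɹθ/.
Syllabifying with onset maximization leaves /w/, /θ/ stranded (at most one coda consonant is licensed; onsets are limited to one consonant).
Each unlicensed consonant becomes the onset of a new syllable: /w/ → /we/, /θ/ → /θe/.

wejeɹθe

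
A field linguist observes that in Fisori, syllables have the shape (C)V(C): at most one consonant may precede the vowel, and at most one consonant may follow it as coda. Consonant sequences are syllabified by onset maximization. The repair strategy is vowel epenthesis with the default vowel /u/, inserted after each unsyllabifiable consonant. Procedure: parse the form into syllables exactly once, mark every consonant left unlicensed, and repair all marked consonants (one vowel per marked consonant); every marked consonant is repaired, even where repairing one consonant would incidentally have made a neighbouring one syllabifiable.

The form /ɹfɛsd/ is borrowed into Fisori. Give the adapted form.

Under (C)V(C), the unsyllabifiable consonants are /ɹ/, /d/ (at most one coda consonant is licensed; onsets are limited to one consonant).
Each unlicensed consonant becomes the onset of a new syllable: /ɹ/ → /ɹu/, /d/ → /du/.

ɹufɛsdu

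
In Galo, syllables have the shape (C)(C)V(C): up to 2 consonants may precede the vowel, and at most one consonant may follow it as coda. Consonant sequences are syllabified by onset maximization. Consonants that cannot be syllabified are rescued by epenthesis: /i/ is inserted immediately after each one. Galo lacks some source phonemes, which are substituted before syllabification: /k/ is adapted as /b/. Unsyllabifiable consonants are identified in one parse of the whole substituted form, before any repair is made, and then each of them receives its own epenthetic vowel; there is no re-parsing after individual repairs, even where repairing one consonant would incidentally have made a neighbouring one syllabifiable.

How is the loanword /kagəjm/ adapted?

bagəjmi

Substitution: /k/ → /b/, giving /bagəjm/.
The consonants /m/ cannot be parsed into a legal (C)(C)V(C) syllable (at most one coda consonant is licensed; onsets may contain at most 2 consonants).
Inserting the epenthetic vowel yields /m/ → /mi/.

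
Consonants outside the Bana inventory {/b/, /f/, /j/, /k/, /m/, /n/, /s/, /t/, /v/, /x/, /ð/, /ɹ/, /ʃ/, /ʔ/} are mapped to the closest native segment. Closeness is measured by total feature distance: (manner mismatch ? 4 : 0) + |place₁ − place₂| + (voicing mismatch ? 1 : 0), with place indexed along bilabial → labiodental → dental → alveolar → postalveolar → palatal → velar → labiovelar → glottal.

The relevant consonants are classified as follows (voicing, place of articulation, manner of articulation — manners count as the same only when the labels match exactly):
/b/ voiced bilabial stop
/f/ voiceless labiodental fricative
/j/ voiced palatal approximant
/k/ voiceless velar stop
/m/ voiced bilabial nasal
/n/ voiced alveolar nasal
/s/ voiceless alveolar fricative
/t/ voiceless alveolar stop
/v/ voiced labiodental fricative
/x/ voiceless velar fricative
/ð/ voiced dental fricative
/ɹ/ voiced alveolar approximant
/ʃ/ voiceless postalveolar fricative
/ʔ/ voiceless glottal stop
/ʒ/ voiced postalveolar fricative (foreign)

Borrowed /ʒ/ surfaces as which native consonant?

/ʃ/ is closest: same manner (fricative), place distance 0 (postalveolar→postalveolar), voicing differs (+1); total 1. Next closest is /s/ at distance 2.

ʃ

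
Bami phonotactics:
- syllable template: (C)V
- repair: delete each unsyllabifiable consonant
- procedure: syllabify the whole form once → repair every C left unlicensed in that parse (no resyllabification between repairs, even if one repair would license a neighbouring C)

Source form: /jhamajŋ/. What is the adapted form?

hama

The consonants /j/, /j/, /ŋ/ cannot be parsed into a legal (C)V syllable (no codas are permitted; onsets are limited to one consonant).
Each unlicensed consonant is deleted: /j/, /j/, /ŋ/.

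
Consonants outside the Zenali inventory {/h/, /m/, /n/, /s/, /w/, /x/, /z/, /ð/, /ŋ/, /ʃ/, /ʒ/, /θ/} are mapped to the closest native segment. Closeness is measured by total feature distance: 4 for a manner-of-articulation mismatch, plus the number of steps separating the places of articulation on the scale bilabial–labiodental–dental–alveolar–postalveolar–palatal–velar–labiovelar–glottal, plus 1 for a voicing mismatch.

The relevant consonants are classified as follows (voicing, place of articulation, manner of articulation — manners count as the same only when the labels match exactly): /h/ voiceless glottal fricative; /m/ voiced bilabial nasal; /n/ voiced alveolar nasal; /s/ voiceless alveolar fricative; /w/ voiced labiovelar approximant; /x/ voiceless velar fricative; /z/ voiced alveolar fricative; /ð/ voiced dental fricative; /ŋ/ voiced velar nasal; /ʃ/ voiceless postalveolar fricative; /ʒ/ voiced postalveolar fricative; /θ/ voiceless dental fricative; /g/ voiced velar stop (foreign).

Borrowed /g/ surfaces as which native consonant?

ŋ

/ŋ/ is closest: manner differs (stop→nasal, +4), place distance 0 (velar→velar), same voicing; total 4. Next closest is /w/ at distance 5.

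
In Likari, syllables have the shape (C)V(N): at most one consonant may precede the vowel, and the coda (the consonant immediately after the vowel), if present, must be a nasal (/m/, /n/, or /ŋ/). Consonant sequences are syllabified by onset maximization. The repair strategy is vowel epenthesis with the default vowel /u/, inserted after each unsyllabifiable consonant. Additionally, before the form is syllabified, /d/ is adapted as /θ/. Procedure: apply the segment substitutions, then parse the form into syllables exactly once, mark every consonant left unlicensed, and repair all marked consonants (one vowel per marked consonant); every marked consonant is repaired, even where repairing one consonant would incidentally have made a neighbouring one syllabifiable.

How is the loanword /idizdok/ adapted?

Substitution: /d/ → /θ/, giving /iθizθok/.
The consonants /z/, /k/ cannot be parsed into a legal (C)V(N) syllable (only a nasal (/m/, /n/, or /ŋ/) is licensed in coda position; onsets are limited to one consonant).
Inserting the epenthetic vowel yields /z/ → /zu/, /k/ → /ku/.

iθizuθoku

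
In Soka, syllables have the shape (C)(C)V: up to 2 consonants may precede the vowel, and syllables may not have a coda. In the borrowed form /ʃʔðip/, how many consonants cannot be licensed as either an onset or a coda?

2

The consonants /ʃ/, /p/ cannot be parsed into a legal (C)(C)V syllable (no codas are permitted; onsets may contain at most 2 consonants).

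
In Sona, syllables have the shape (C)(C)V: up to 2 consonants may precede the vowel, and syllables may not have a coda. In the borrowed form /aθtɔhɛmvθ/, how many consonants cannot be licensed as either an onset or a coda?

3

The consonants /m/, /v/, /θ/ cannot be parsed into a legal (C)(C)V syllable (no codas are permitted; onsets may contain at most 2 consonants).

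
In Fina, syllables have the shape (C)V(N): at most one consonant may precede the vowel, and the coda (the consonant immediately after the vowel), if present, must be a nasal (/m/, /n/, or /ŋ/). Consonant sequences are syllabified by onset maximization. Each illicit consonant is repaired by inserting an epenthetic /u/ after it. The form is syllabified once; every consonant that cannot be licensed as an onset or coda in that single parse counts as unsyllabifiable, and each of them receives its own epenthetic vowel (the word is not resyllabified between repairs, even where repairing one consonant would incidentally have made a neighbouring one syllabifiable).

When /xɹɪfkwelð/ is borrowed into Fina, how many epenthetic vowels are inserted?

5

The unsyllabifiable consonants are /x/, /f/, /k/, /l/, /ð/; each receives one epenthetic vowel.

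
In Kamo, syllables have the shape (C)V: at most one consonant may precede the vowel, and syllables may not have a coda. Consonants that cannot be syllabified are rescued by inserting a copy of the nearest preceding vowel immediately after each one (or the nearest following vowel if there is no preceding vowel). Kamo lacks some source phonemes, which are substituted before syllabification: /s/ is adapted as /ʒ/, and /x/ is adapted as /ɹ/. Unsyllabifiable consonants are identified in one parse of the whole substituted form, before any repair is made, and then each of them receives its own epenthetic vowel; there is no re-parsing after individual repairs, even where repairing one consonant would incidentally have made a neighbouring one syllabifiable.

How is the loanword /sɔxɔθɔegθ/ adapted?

Substitution: /s/ → /ʒ/, /x/ → /ɹ/, giving /ʒɔɹɔθɔegθ/.
Syllabifying with onset maximization leaves /g/, /θ/ stranded (no codas are permitted; onsets are limited to one consonant).
Each unlicensed consonant becomes the onset of a new syllable: /g/ → /ge/, /θ/ → /θe/.

ʒɔɹɔθɔegeθe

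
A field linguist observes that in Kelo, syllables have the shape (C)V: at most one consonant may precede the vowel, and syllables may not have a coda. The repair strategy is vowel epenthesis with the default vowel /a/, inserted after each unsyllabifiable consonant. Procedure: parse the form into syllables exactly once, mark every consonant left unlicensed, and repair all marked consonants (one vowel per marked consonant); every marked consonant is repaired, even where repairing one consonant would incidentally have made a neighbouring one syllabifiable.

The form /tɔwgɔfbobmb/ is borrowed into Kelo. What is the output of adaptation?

tɔwagɔfabobamaba

Under (C)V, the unsyllabifiable consonants are /w/, /f/, /b/, /m/, /b/ (no codas are permitted; onsets are limited to one consonant).
Inserting the epenthetic vowel yields /w/ → /wa/, /f/ → /fa/, /b/ → /ba/, /m/ → /ma/, /b/ → /ba/.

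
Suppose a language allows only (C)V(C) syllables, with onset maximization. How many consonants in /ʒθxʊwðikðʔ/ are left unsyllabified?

4

The consonants /ʒ/, /θ/, /ð/, /ʔ/ cannot be parsed into a legal (C)V(C) syllable (at most one coda consonant is licensed; onsets are limited to one consonant).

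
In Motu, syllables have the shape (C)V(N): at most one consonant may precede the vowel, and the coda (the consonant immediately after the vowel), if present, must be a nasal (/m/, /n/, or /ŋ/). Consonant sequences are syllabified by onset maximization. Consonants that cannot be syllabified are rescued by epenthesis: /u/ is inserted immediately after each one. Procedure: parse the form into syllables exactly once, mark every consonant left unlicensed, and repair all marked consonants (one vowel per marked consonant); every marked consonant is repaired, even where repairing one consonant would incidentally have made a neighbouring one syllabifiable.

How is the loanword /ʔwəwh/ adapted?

ʔuwəwuhu

Under (C)V(N), the unsyllabifiable consonants are /ʔ/, /w/, /h/ (only a nasal (/m/, /n/, or /ŋ/) is licensed in coda position; onsets are limited to one consonant).
Each unlicensed consonant becomes the onset of a new syllable: /ʔ/ → /ʔu/, /w/ → /wu/, /h/ → /hu/.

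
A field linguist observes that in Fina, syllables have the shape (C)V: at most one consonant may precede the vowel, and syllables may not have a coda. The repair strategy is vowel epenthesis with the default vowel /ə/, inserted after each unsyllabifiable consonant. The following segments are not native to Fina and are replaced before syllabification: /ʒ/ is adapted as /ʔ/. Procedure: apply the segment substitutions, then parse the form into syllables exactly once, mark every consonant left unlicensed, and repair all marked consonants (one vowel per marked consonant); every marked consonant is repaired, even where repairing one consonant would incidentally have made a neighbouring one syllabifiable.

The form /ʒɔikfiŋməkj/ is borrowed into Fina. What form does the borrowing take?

Substitution: /ʒ/ → /ʔ/, giving /ʔɔikfiŋməkj/.
Under (C)V, the unsyllabifiable consonants are /k/, /ŋ/, /k/, /j/ (no codas are permitted; onsets are limited to one consonant).
Inserting the epenthetic vowel yields /k/ → /kə/, /ŋ/ → /ŋə/, /k/ → /kə/, /j/ → /jə/.

ʔɔikəfiŋəməkəjə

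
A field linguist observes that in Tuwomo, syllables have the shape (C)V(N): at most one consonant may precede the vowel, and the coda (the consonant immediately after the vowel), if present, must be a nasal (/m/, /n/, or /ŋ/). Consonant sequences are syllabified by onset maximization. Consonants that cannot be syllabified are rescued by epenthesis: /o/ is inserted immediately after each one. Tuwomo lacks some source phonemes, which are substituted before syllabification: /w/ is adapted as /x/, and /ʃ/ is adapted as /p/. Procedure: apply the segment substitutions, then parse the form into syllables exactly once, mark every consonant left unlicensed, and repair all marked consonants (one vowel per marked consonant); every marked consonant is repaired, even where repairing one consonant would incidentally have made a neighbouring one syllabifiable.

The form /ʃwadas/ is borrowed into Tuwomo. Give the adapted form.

Substitution: /ʃ/ → /p/, /w/ → /x/, giving /pxadas/.
The consonants /p/, /s/ cannot be parsed into a legal (C)V(N) syllable (only a nasal (/m/, /n/, or /ŋ/) is licensed in coda position; onsets are limited to one consonant).
Each unlicensed consonant becomes the onset of a new syllable: /p/ → /po/, /s/ → /so/.

poxadaso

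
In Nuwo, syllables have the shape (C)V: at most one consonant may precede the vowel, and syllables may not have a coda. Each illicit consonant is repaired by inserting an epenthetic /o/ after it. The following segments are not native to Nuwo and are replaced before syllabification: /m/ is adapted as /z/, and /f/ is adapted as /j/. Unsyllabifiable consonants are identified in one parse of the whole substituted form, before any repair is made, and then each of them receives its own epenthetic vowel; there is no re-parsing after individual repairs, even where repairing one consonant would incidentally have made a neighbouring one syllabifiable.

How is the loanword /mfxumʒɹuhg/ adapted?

zojoxuzoʒoɹuhogo

Substitution: /m/ → /z/, /f/ → /j/, giving /zjxuzʒɹuhg/.
The consonants /z/, /j/, /z/, /ʒ/, /h/, /g/ cannot be parsed into a legal (C)V syllable (no codas are permitted; onsets are limited to one consonant).
Inserting the epenthetic vowel yields /z/ → /zo/, /j/ → /jo/, /z/ → /zo/, /ʒ/ → /ʒo/, /h/ → /ho/, /g/ → /go/.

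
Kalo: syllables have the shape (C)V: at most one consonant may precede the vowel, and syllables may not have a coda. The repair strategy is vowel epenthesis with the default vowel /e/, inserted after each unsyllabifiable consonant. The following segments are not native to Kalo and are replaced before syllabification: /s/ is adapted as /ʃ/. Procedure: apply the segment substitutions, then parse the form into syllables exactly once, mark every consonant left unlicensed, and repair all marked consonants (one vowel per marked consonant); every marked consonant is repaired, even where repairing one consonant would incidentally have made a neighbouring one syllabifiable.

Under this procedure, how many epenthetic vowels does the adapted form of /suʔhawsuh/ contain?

3

After substitution the input is /ʃuʔhawʃuh/.
The unsyllabifiable consonants are /ʔ/, /w/, /h/; each receives one epenthetic vowel.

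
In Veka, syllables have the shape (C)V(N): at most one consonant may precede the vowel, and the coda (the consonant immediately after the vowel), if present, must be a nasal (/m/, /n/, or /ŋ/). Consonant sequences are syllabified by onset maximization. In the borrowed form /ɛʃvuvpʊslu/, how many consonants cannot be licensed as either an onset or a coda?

Syllabifying with onset maximization leaves /ʃ/, /v/, /s/ stranded (only a nasal (/m/, /n/, or /ŋ/) is licensed in coda position; onsets are limited to one consonant).

3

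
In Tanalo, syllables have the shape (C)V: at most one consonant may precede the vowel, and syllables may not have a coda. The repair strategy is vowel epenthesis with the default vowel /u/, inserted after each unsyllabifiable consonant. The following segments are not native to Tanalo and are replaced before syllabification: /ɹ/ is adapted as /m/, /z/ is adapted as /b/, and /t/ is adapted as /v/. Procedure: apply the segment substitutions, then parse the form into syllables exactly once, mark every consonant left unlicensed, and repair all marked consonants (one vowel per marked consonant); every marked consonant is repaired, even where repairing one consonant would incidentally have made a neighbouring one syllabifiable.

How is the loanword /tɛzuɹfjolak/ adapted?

Substitution: /t/ → /v/, /z/ → /b/, /ɹ/ → /m/, giving /vɛbumfjolak/.
The consonants /m/, /f/, /k/ cannot be parsed into a legal (C)V syllable (no codas are permitted; onsets are limited to one consonant).
Inserting the epenthetic vowel yields /m/ → /mu/, /f/ → /fu/, /k/ → /ku/.

vɛbumufujolaku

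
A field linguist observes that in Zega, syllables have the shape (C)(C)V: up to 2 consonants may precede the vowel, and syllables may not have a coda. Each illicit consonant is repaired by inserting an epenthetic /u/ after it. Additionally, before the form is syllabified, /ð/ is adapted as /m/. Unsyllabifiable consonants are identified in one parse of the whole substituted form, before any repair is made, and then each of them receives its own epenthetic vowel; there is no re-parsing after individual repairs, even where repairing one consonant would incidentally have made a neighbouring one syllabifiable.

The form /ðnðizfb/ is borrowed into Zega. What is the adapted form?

Substitution: /ð/ → /m/, giving /mnmizfb/.
Syllabifying with onset maximization leaves /m/, /z/, /f/, /b/ stranded (no codas are permitted; onsets may contain at most 2 consonants).
Each unlicensed consonant becomes the onset of a new syllable: /m/ → /mu/, /z/ → /zu/, /f/ → /fu/, /b/ → /bu/.

munmizufubu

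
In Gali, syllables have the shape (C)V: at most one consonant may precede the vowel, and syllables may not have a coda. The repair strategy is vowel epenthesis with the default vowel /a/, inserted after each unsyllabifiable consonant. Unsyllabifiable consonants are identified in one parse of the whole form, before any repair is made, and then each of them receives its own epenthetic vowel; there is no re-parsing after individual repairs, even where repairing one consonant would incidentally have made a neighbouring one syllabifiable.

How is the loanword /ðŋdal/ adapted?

ðaŋadala

The consonants /ð/, /ŋ/, /l/ cannot be parsed into a legal (C)V syllable (no codas are permitted; onsets are limited to one consonant).
Epenthesis after each stranded consonant: /ð/ → /ða/, /ŋ/ → /ŋa/, /l/ → /la/.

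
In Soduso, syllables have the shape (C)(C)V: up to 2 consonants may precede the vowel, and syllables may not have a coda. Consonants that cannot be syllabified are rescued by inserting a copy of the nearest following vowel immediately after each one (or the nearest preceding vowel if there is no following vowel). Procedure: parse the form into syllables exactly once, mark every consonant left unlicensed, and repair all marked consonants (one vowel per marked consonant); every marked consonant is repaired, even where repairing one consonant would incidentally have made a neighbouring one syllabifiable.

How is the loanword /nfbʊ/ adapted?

Syllabifying with onset maximization leaves /n/ stranded (no codas are permitted; onsets may contain at most 2 consonants).
Epenthesis after each stranded consonant: /n/ → /nʊ/.

nʊfbʊ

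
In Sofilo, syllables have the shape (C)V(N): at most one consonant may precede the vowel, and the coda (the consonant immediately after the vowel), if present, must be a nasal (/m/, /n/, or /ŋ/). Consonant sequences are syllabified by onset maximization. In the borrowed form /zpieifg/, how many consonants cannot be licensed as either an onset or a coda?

3

The consonants /z/, /f/, /g/ cannot be parsed into a legal (C)V(N) syllable (only a nasal (/m/, /n/, or /ŋ/) is licensed in coda position; onsets are limited to one consonant).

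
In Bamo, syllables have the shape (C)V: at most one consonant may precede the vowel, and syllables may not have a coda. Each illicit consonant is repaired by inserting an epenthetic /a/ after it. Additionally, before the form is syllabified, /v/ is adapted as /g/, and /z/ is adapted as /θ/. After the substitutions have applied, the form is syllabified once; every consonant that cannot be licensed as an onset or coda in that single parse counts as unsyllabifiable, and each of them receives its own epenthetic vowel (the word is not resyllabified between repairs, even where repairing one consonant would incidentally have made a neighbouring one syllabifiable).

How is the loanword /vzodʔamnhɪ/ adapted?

gaθodaʔamanahɪ

Substitution: /v/ → /g/, /z/ → /θ/, giving /gθodʔamnhɪ/.
Under (C)V, the unsyllabifiable consonants are /g/, /d/, /m/, /n/ (no codas are permitted; onsets are limited to one consonant).
Epenthesis after each stranded consonant: /g/ → /ga/, /d/ → /da/, /m/ → /ma/, /n/ → /na/.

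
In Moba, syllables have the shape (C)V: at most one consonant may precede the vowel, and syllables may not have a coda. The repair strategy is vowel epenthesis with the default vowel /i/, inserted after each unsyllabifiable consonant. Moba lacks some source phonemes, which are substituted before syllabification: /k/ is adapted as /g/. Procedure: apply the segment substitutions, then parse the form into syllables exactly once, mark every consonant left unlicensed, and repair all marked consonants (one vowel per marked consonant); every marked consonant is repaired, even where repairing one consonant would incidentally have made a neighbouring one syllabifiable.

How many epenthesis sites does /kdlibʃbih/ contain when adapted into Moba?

5

After substitution the input is /gdlibʃbih/.
The unsyllabifiable consonants are /g/, /d/, /b/, /ʃ/, /h/; each receives one epenthetic vowel.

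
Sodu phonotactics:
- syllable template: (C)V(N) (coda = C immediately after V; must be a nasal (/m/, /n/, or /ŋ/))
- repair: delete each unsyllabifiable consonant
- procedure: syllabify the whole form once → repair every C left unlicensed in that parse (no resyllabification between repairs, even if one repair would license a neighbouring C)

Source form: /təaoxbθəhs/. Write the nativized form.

təaoθə

Under (C)V(N), the unsyllabifiable consonants are /x/, /b/, /h/, /s/ (only a nasal (/m/, /n/, or /ŋ/) is licensed in coda position; onsets are limited to one consonant).
Deleting the stranded consonants removes /x/, /b/, /h/, /s/.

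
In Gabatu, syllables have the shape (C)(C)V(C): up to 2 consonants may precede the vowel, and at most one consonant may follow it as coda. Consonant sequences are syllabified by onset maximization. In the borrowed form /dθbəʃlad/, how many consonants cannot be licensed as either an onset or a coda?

The consonants /d/ cannot be parsed into a legal (C)(C)V(C) syllable (at most one coda consonant is licensed; onsets may contain at most 2 consonants).

1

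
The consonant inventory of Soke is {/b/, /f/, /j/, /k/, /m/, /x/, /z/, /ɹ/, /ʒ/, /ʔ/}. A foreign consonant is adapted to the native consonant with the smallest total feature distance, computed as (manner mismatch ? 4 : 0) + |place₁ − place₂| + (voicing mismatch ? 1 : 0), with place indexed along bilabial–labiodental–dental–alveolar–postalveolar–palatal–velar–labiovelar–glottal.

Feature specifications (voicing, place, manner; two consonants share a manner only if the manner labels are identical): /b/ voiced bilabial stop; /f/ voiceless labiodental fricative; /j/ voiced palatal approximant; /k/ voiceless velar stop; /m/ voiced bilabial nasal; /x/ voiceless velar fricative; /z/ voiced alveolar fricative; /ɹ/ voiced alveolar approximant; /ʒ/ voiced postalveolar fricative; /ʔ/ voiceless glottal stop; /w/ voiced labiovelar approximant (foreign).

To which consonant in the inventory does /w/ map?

/j/ is closest: same manner (approximant), place distance 2 (labiovelar→palatal), same voicing; total 2. Next closest is /ɹ/ at distance 4.

j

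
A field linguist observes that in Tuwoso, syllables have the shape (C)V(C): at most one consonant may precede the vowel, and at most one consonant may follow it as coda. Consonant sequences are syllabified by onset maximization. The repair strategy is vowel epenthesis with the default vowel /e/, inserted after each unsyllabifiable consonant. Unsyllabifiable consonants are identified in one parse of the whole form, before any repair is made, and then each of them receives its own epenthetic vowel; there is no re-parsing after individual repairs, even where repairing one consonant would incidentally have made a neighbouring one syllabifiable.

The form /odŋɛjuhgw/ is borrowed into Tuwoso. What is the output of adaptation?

Syllabifying with onset maximization leaves /g/, /w/ stranded (at most one coda consonant is licensed; onsets are limited to one consonant).
Epenthesis after each stranded consonant: /g/ → /ge/, /w/ → /we/.

odŋɛjuhgewe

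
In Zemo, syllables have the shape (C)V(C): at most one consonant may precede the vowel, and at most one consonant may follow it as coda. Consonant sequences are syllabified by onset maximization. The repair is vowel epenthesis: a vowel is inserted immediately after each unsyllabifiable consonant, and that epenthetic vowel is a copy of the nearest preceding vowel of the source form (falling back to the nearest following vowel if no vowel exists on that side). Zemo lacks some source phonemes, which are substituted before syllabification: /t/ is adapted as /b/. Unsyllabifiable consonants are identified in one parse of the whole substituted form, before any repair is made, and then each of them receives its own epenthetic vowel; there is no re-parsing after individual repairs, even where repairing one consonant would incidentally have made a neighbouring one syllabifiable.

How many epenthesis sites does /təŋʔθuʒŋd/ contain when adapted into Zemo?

After substitution the input is /bəŋʔθuʒŋd/.
The unsyllabifiable consonants are /ʔ/, /ŋ/, /d/; each receives one epenthetic vowel.

3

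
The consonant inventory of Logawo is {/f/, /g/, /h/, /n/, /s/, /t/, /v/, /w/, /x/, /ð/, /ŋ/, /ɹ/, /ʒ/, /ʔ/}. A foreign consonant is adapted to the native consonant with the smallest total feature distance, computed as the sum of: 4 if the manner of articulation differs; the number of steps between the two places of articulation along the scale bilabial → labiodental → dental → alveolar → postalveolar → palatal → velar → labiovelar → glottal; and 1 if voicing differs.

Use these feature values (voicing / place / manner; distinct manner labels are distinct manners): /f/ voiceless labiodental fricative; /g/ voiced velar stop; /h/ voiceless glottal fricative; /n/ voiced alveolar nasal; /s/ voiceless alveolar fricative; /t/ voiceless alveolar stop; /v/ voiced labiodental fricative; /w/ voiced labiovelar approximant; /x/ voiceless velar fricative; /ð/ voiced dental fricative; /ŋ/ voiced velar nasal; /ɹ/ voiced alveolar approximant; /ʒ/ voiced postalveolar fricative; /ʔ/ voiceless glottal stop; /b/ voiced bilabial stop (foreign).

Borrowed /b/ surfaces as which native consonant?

/t/ is closest: same manner (stop), place distance 3 (bilabial→alveolar), voicing differs (+1); total 4. Next closest is /v/ at distance 5.

t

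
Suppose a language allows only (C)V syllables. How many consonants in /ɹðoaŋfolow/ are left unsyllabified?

3

Under (C)V, the unsyllabifiable consonants are /ɹ/, /ŋ/, /w/ (no codas are permitted; onsets are limited to one consonant).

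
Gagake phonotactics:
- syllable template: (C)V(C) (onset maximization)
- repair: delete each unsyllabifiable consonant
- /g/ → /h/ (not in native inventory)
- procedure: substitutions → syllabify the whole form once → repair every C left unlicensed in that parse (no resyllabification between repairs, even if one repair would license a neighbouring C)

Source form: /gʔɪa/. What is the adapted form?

Substitution: /g/ → /h/, giving /hʔɪa/.
Syllabifying with onset maximization leaves /h/ stranded (at most one coda consonant is licensed; onsets are limited to one consonant).
Each unlicensed consonant is deleted: /h/.

ʔɪa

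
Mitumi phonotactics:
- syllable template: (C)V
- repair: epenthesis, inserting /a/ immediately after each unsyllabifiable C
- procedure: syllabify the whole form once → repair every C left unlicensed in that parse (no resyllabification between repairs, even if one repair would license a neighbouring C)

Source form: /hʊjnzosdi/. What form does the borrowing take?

hʊjanazosadi

Under (C)V, the unsyllabifiable consonants are /j/, /n/, /s/ (no codas are permitted; onsets are limited to one consonant).
Epenthesis after each stranded consonant: /j/ → /ja/, /n/ → /na/, /s/ → /sa/.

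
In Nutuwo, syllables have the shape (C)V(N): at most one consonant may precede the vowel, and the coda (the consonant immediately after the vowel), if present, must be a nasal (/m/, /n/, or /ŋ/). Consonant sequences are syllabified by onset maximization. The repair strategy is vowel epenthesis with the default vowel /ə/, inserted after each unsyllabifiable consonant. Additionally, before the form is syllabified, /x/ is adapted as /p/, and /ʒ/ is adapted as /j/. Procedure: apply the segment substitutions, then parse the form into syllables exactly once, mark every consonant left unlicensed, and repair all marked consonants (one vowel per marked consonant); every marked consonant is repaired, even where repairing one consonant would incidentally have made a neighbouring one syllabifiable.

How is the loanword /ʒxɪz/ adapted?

Substitution: /ʒ/ → /j/, /x/ → /p/, giving /jpɪz/.
Syllabifying with onset maximization leaves /j/, /z/ stranded (only a nasal (/m/, /n/, or /ŋ/) is licensed in coda position; onsets are limited to one consonant).
Inserting the epenthetic vowel yields /j/ → /jə/, /z/ → /zə/.

jəpɪzə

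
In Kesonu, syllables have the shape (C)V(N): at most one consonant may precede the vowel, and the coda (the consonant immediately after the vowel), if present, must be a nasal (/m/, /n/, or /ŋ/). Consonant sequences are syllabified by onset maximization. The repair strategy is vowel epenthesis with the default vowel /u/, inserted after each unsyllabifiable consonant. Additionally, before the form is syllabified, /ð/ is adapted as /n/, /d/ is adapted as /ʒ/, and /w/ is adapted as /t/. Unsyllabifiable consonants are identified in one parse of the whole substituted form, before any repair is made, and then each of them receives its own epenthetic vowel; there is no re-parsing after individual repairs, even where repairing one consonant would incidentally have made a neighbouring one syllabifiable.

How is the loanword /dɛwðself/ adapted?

Substitution: /d/ → /ʒ/, /w/ → /t/, /ð/ → /n/, giving /ʒɛtnself/.
Syllabifying with onset maximization leaves /t/, /n/, /l/, /f/ stranded (only a nasal (/m/, /n/, or /ŋ/) is licensed in coda position; onsets are limited to one consonant).
Inserting the epenthetic vowel yields /t/ → /tu/, /n/ → /nu/, /l/ → /lu/, /f/ → /fu/.

ʒɛtunuselufu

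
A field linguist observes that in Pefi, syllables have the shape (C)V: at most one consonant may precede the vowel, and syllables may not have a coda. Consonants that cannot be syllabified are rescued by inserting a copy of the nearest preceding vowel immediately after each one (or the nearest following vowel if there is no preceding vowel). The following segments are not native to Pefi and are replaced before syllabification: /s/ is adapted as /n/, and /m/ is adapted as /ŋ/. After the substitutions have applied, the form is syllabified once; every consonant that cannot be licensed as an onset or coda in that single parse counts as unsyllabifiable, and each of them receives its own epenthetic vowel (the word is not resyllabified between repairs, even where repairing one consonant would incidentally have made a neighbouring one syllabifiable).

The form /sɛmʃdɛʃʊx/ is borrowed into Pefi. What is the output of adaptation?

nɛŋɛʃɛdɛʃʊxʊ

Substitution: /s/ → /n/, /m/ → /ŋ/, giving /nɛŋʃdɛʃʊx/.
Under (C)V, the unsyllabifiable consonants are /ŋ/, /ʃ/, /x/ (no codas are permitted; onsets are limited to one consonant).
Each unlicensed consonant becomes the onset of a new syllable: /ŋ/ → /ŋɛ/, /ʃ/ → /ʃɛ/, /x/ → /xʊ/.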